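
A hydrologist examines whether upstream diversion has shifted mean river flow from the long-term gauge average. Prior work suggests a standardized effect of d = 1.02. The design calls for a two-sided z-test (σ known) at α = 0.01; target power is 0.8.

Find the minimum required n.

Set Φ(δ − 2.576) = 0.8; then δ − 2.576 = Φ⁻¹(0.8) = 0.842, giving δ = 3.417.
(Ignoring the negligible lower-tail rejection probability gives the usual closed-form inversion.)
δ = d·√n ⇒ n = (δ/d)² = (3.417 / 1.02)² = 11.23.
Rounding up, n = 12.

n = 12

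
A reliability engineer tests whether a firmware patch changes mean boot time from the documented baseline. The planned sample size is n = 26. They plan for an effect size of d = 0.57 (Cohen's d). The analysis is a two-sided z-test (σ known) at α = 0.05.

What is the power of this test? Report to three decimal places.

Power ≈ 0.828

Noncentrality parameter: δ = d·√n = 0.57 × √26 = 2.9064
Two-sided α = 0.05 → critical value z_{0.025} = 1.960.
Power = Φ(δ − 1.960) + Φ(−δ − 1.960) = Φ(0.946) + Φ(-4.866) = 0.8280 + 0.0000 = 0.8280.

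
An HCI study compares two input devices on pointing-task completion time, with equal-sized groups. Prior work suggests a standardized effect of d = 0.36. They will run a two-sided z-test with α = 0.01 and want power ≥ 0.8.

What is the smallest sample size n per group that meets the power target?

n = 181 per group

For power 0.8 need Φ(δ − z_{0.005}) = 0.8, so δ = z_{0.005} + z_{0.20} = 2.576 + 0.842 = 3.417.
(The Φ(−δ − z_{α/2}) term is vanishingly small for δ > 0 and is dropped in the standard sample-size formula.)
δ = d·√(n/2) ⇒ n = 2(δ/d)² = 2 × (3.417 / 0.36)² = 180.23.
Round up to the next whole unit.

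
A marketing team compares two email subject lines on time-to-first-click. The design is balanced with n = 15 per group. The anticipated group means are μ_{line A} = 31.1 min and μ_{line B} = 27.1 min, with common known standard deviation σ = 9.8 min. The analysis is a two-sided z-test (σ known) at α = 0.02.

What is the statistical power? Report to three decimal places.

Standardized effect: d = |μ_{line A} − μ_{line B}| / σ = |31.1 − 27.1| / 9.8 = 0.4082
Noncentrality parameter: δ = d·√(n/2) = 0.4082 × √(15/2) = 1.1178
Critical value for a two-sided test at α = 0.02: z_{α/2} = 2.326.
Power = Φ(δ − 2.326) + Φ(−δ − 2.326) = Φ(-1.209) + Φ(-3.444) = 0.1134 + 0.0003 = 0.1137.

Power ≈ 0.114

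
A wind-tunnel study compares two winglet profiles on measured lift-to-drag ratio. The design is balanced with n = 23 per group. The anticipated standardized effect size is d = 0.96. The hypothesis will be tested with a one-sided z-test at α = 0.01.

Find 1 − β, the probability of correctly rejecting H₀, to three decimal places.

Power ≈ 0.824

Noncentrality parameter: δ = d·√(n/2) = 0.96 × √(23/2) = 3.2555
One-sided α = 0.01 → critical value z_{0.01} = 2.326.
Power = P(Z > 2.326 − δ) = Φ(0.929) = 0.8236.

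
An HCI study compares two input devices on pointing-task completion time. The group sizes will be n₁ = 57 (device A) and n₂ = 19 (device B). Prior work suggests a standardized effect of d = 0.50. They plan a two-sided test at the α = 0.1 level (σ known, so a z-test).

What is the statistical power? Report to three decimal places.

Power ≈ 0.596

Noncentrality parameter: δ = d / √(1/n₁ + 1/n₂) = 0.50 / √(1/57 + 1/19) = 1.8875
Critical value for a two-sided test at α = 0.1: z_{α/2} = 1.645.
Power = Φ(δ − 1.645) + Φ(−δ − 1.645) = Φ(0.243) + Φ(-3.532) = 0.5958 + 0.0002 = 0.5961.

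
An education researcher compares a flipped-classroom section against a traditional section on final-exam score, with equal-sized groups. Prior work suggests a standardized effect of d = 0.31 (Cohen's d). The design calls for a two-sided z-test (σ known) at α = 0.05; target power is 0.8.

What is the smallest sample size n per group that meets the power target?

n = 164 per group

Set Φ(δ − 1.960) = 0.8; then δ − 1.960 = Φ⁻¹(0.8) = 0.842, giving δ = 2.802.
(The Φ(−δ − z_{α/2}) term is vanishingly small for δ > 0 and is dropped in the standard sample-size formula.)
δ = d·√(n/2) ⇒ n = 2(δ/d)² = 2 × (2.802 / 0.31)² = 163.35.
Round up to the next whole unit.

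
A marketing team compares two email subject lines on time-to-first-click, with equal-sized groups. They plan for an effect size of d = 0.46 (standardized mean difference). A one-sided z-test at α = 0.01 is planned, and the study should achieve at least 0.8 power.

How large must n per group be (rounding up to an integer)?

Set Φ(δ − 2.326) = 0.8; then δ − 2.326 = Φ⁻¹(0.8) = 0.842, giving δ = 3.168.
δ = d·√(n/2) ⇒ n = 2(δ/d)² = 2 × (3.168 / 0.46)² = 94.86.
Round up to the next whole unit.

n = 95 per group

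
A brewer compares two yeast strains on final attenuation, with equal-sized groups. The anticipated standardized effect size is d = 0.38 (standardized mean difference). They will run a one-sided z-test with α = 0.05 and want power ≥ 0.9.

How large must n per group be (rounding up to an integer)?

For power 0.9 need Φ(δ − z_{0.05}) = 0.9, so δ = z_{0.05} + z_{0.10} = 1.645 + 1.282 = 2.926.
δ = d·√(n/2) ⇒ n = 2(δ/d)² = 2 × (2.926 / 0.38)² = 118.61.
Rounding up, n = 119 per group.

n = 119 per group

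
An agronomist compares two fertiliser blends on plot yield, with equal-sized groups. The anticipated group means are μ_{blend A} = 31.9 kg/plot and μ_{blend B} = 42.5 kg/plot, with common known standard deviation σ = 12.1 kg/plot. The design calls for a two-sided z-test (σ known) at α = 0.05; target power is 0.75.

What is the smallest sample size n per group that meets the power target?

n = 19 per group

Standardized effect: d = |μ_{blend A} − μ_{blend B}| / σ = |31.9 − 42.5| / 12.1 = 0.8760
Set Φ(δ − 1.960) = 0.75; then δ − 1.960 = Φ⁻¹(0.75) = 0.674, giving δ = 2.634.
(The Φ(−δ − z_{α/2}) term is vanishingly small for δ > 0 and is dropped in the standard sample-size formula.)
δ = d·√(n/2) ⇒ n = 2(δ/d)² = 2 × (2.634 / 0.8760)² = 18.09.
Rounding up, n = 19 per group.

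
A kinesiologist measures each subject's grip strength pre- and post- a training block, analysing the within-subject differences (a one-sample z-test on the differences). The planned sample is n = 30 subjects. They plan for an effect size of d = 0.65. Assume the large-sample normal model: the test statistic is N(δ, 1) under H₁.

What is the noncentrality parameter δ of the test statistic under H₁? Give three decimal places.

δ = d·√n = 0.65 × √30 = 3.5602

δ ≈ 3.560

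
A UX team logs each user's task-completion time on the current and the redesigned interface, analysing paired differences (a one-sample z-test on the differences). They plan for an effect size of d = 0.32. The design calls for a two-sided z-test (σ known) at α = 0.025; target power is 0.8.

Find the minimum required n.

Set Φ(δ − 2.241) = 0.8; then δ − 2.241 = Φ⁻¹(0.8) = 0.842, giving δ = 3.083.
(For δ > 0 the lower-tail rejection region contributes negligibly to power, so the one-term inversion is standard.)
δ = d·√n ⇒ n = (δ/d)² = (3.083 / 0.32)² = 92.82.
Round up to the next whole unit.

n = 93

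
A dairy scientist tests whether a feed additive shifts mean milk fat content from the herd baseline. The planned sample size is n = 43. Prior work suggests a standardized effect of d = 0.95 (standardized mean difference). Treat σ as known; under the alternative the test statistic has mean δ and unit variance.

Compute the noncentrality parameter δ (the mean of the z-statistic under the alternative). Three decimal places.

The noncentrality parameter scales effect size by the design's sample-size factor: δ = d·√n = 0.95 × √43 = 6.2296

δ ≈ 6.230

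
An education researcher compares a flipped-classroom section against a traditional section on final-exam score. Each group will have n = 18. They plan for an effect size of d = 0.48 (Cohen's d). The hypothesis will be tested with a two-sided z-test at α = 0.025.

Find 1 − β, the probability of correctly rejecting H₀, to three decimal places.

Power ≈ 0.212

Noncentrality parameter: δ = d·√(n/2) = 0.48 × √(18/2) = 1.4400
Two-sided α = 0.025 → critical value z_{0.0125} = 2.241.
Power = Φ(δ − 2.241) + Φ(−δ − 2.241) = Φ(-0.801) + Φ(-3.681) = 0.2114 + 0.0001 = 0.2116.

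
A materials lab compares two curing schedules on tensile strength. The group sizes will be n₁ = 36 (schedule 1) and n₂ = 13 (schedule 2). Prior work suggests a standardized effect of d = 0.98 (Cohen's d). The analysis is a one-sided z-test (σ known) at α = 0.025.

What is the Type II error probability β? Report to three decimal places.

β ≈ 0.143

Noncentrality parameter: δ = d / √(1/n₁ + 1/n₂) = 0.98 / √(1/36 + 1/13) = 3.0287
One-sided α = 0.025 → critical value z_{0.025} = 1.960.
Power = Φ(δ − 1.960) = Φ(1.069) = 0.8574.
Type II error: β = 1 − power = 1 − 0.8574 = 0.1426.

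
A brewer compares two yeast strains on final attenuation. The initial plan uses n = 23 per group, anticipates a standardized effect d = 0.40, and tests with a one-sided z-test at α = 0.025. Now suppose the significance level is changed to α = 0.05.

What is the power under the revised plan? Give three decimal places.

δ = d·√(n/2) = 0.40 × √(23/2) = 1.3565 (unchanged). New critical value: z_{0.05} = 1.645.
Revised power = Φ(δ − 1.645) = Φ(-0.288) = 0.3865.

Power ≈ 0.387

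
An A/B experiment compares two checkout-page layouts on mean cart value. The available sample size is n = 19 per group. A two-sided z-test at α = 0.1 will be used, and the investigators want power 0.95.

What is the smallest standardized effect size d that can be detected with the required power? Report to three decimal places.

d ≈ 1.067

Required noncentrality: δ = z_{0.05} + z_{0.05} = 1.645 + 1.645 = 3.290.
(The second rejection-region term Φ(−δ − z_{α/2}) is negligible and dropped.)
δ = d·√(n/2) ⇒ d = δ/√(n/2) = 3.290/√(19/2) = 1.0673.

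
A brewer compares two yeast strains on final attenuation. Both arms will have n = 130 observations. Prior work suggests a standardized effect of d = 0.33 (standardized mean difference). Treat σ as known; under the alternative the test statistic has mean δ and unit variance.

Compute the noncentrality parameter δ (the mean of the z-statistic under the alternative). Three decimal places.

δ ≈ 2.661

The noncentrality parameter scales effect size by the design's sample-size factor: δ = d·√(n/2) = 0.33 × √(130/2) = 2.6605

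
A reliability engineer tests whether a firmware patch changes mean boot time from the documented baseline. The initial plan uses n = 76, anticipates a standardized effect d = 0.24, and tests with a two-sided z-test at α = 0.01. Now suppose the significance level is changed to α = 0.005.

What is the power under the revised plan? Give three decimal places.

Power ≈ 0.237

δ = d·√n = 0.24 × √76 = 2.0923 (unchanged). New critical value: z_{0.0025} = 2.807.
Revised power = Φ(δ − 2.807) + Φ(−δ − 2.807) = Φ(-0.715) + Φ(-4.899) = 0.2374 + 0.0000 = 0.2374.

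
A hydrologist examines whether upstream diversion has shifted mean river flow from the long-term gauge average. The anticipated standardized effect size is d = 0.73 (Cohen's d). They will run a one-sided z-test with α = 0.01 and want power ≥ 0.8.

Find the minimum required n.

Set Φ(δ − 2.326) = 0.8; then δ − 2.326 = Φ⁻¹(0.8) = 0.842, giving δ = 3.168.
δ = d·√n ⇒ n = (δ/d)² = (3.168 / 0.73)² = 18.83.
Round up to the next whole unit.

n = 19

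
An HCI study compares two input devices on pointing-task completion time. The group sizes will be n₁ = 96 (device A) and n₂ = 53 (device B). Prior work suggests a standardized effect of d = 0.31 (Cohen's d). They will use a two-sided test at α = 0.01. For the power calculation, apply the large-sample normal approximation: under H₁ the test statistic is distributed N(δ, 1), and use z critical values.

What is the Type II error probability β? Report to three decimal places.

β ≈ 0.778

Noncentrality parameter: δ = d / √(1/n₁ + 1/n₂) = 0.31 / √(1/96 + 1/53) = 1.8115
Two-sided α = 0.01 → critical value z_{0.005} = 2.576.
Power = Φ(δ − 2.576) + Φ(−δ − 2.576) = Φ(-0.764) + Φ(-4.387) = 0.2223 + 0.0000 = 0.2223.
Type II error: β = 1 − power = 1 − 0.2223 = 0.7777.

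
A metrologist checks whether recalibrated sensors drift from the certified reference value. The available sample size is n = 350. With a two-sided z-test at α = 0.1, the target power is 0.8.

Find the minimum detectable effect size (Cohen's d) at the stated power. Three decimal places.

d ≈ 0.133

Need Φ(δ − 1.645) = 0.8, so δ = 1.645 + 0.842 = 2.486.
(Lower-tail contribution to power is negligible for δ > 0.)
δ = d·√n ⇒ d = δ/√n = 2.486/√350 = 0.1329.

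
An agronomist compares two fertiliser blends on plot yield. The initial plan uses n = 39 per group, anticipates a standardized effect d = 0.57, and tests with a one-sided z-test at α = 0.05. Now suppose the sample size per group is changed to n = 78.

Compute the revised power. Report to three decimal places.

With n = 78 per group: δ = d·√(n/2) = 0.57 × √(78/2) = 3.5596. Critical value z_{0.05} = 1.645.
Revised power = Φ(δ − 1.645) = Φ(1.915) = 0.9722.

Power ≈ 0.972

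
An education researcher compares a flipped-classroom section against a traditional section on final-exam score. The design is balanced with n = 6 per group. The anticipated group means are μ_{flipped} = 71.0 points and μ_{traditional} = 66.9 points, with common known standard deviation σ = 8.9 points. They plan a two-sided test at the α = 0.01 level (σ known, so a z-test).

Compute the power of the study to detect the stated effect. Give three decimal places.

Standardized effect: d = |μ_{flipped} − μ_{traditional}| / σ = |71.0 − 66.9| / 8.9 = 0.4607
Noncentrality parameter: δ = d·√(n/2) = 0.4607 × √(6/2) = 0.7979
Two-sided α = 0.01 → critical value z_{0.005} = 2.576.
Power = Φ(δ − 2.576) + Φ(−δ − 2.576) = Φ(-1.778) + Φ(-3.374) = 0.0377 + 0.0004 = 0.0381.

Power ≈ 0.038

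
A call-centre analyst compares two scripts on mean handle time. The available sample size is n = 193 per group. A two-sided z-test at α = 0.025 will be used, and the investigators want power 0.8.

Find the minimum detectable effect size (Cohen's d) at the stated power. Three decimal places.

d ≈ 0.314

Need Φ(δ − 2.241) = 0.8, so δ = 2.241 + 0.842 = 3.083.
(The second rejection-region term Φ(−δ − z_{α/2}) is negligible and dropped.)
δ = d·√(n/2) ⇒ d = δ/√(n/2) = 3.083/√(193/2) = 0.3138.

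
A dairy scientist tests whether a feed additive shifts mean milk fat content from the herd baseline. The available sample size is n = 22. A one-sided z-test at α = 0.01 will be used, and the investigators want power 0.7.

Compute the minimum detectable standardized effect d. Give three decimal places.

Need Φ(δ − 2.326) = 0.7, so δ = 2.326 + 0.524 = 2.851.
δ = d·√n ⇒ d = δ/√n = 2.851/√22 = 0.6078.

d ≈ 0.608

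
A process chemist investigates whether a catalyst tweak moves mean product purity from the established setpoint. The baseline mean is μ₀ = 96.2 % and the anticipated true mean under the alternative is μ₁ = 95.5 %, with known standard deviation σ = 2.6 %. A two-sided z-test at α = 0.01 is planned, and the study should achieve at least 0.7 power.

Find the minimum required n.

n = 133

Standardized effect: d = |μ₁ − μ₀| / σ = |95.5 − 96.2| / 2.6 = 0.2692
Set Φ(δ − 2.576) = 0.7; then δ − 2.576 = Φ⁻¹(0.7) = 0.524, giving δ = 3.100.
(For δ > 0 the lower-tail rejection region contributes negligibly to power, so the one-term inversion is standard.)
δ = d·√n ⇒ n = (δ/d)² = (3.100 / 0.2692)² = 132.60.
Rounding up, n = 133.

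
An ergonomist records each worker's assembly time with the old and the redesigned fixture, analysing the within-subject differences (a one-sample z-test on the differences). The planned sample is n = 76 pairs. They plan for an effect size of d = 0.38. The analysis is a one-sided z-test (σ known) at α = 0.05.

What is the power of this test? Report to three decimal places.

Noncentrality parameter: δ = d·√n = 0.38 × √76 = 3.3128
One-sided α = 0.05 → critical value z_{0.05} = 1.645.
Power = P(Z > 1.645 − δ) = Φ(1.668) = 0.9523.

Power ≈ 0.952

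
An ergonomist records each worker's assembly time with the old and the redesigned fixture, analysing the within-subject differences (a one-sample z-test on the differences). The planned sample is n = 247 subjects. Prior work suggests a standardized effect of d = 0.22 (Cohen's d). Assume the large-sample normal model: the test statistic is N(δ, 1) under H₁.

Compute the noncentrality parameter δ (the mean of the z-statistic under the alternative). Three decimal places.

δ ≈ 3.458

The noncentrality parameter scales effect size by the design's sample-size factor: δ = d·√n = 0.22 × √247 = 3.4576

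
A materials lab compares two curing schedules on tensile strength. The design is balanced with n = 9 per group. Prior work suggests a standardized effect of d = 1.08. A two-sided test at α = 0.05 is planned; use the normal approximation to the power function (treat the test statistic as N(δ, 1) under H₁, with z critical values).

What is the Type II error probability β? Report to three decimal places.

Noncentrality parameter: δ = d·√(n/2) = 1.08 × √(9/2) = 2.2910
Two-sided α = 0.05 → critical value z_{0.025} = 1.960.
Power = Φ(δ − 1.960) + Φ(−δ − 1.960) = Φ(0.331) + Φ(-4.251) = 0.6297 + 0.0000 = 0.6297.
Type II error: β = 1 − power = 1 − 0.6297 = 0.3703.

β ≈ 0.370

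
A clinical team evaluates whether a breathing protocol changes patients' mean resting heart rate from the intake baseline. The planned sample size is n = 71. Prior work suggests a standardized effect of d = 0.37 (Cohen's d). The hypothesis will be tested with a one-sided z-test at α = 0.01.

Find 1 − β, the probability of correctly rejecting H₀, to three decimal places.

Noncentrality parameter: δ = d·√n = 0.37 × √71 = 3.1177
Critical value for a one-sided test at α = 0.01: z_α = 2.326.
Power = Φ(δ − 2.326) = Φ(0.791) = 0.7856.

Power ≈ 0.786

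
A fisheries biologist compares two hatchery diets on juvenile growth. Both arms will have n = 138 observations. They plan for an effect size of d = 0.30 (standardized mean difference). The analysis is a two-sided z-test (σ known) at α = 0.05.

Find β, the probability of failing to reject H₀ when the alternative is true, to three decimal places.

Noncentrality parameter: δ = d·√(n/2) = 0.30 × √(138/2) = 2.4920
Critical value for a two-sided test at α = 0.05: z_{α/2} = 1.960.
Power = Φ(δ − 1.960) + Φ(−δ − 1.960) = Φ(0.532) + Φ(-4.452) = 0.7026 + 0.0000 = 0.7026.
Type II error: β = 1 − power = 1 − 0.7026 = 0.2974.

β ≈ 0.297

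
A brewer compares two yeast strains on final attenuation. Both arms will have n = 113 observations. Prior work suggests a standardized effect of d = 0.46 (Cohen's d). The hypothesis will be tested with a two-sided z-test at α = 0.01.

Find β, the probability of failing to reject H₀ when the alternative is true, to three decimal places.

Noncentrality parameter: δ = d·√(n/2) = 0.46 × √(113/2) = 3.4577
Two-sided α = 0.01 → critical value z_{0.005} = 2.576.
Power = Φ(δ − 2.576) + Φ(−δ − 2.576) = Φ(0.882) + Φ(-6.033) = 0.8111 + 0.0000 = 0.8111.
Type II error: β = 1 − power = 1 − 0.8111 = 0.1889.

β ≈ 0.189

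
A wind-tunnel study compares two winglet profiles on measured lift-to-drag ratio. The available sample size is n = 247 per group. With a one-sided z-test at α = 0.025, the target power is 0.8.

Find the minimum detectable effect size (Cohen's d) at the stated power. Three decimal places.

Required noncentrality: δ = z_{0.025} + z_{0.20} = 1.960 + 0.842 = 2.802.
δ = d·√(n/2) ⇒ d = δ/√(n/2) = 2.802/√(247/2) = 0.2521.

d ≈ 0.252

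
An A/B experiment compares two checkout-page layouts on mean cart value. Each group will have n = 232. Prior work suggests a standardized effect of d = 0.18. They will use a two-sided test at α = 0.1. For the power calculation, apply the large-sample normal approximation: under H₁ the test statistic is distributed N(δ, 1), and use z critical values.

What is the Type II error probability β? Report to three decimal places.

Noncentrality parameter: δ = d·√(n/2) = 0.18 × √(232/2) = 1.9387
Critical value for a two-sided test at α = 0.1: z_{α/2} = 1.645.
Power = Φ(δ − 1.645) + Φ(−δ − 1.645) = Φ(0.294) + Φ(-3.584) = 0.6155 + 0.0002 = 0.6157.
Type II error: β = 1 − power = 1 − 0.6157 = 0.3843.

β ≈ 0.384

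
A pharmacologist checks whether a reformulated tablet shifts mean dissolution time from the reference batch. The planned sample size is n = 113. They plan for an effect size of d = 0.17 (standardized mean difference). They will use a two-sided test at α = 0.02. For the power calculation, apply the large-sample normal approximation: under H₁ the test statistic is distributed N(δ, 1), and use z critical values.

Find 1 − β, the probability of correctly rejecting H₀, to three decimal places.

Power ≈ 0.302

Noncentrality parameter: δ = d·√n = 0.17 × √113 = 1.8071
Two-sided α = 0.02 → critical value z_{0.01} = 2.326.
Power = Φ(δ − 2.326) + Φ(−δ − 2.326) = Φ(-0.519) + Φ(-4.133) = 0.3018 + 0.0000 = 0.3018.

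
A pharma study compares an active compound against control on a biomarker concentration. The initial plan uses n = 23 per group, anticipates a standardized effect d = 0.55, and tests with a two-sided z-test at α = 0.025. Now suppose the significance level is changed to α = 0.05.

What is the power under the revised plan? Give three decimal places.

δ = d·√(n/2) = 0.55 × √(23/2) = 1.8651 (unchanged). New critical value: z_{0.025} = 1.960.
Revised power = Φ(δ − 1.960) + Φ(−δ − 1.960) = Φ(-0.095) + Φ(-3.825) = 0.4622 + 0.0001 = 0.4623.

Power ≈ 0.462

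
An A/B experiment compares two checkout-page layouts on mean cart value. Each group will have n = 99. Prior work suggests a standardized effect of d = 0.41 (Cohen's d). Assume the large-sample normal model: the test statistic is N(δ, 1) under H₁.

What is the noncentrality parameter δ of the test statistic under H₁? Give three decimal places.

δ ≈ 2.885

The noncentrality parameter scales effect size by the design's sample-size factor: δ = d·√(n/2) = 0.41 × √(99/2) = 2.8846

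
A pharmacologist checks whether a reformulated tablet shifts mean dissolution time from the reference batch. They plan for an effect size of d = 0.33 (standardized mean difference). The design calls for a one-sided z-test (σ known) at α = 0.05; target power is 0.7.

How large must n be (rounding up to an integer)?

n = 44

Set Φ(δ − 1.645) = 0.7; then δ − 1.645 = Φ⁻¹(0.7) = 0.524, giving δ = 2.169.
δ = d·√n ⇒ n = (δ/d)² = (2.169 / 0.33)² = 43.21.
Round up to the next whole unit.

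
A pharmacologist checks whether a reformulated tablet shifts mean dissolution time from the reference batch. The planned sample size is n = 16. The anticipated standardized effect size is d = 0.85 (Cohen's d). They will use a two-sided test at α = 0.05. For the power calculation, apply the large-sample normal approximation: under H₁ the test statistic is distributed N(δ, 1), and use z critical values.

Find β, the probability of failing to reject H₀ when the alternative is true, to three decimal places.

Noncentrality parameter: δ = d·√n = 0.85 × √16 = 3.4000
Two-sided α = 0.05 → critical value z_{0.025} = 1.960.
Power = Φ(δ − 1.960) + Φ(−δ − 1.960) = Φ(1.440) + Φ(-5.360) = 0.9251 + 0.0000 = 0.9251.
Type II error: β = 1 − power = 1 − 0.9251 = 0.0749.

β ≈ 0.075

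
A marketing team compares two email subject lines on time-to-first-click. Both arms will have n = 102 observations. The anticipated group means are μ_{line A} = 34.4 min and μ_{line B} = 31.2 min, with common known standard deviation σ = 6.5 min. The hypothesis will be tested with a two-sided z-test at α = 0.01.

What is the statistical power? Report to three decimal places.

Standardized effect: d = |μ_{line A} − μ_{line B}| / σ = |34.4 − 31.2| / 6.5 = 0.4923
Noncentrality parameter: δ = d·√(n/2) = 0.4923 × √(102/2) = 3.5158
Two-sided α = 0.01 → critical value z_{0.005} = 2.576.
Power = Φ(δ − 2.576) + Φ(−δ − 2.576) = Φ(0.940) + Φ(-6.092) = 0.8264 + 0.0000 = 0.8264.

Power ≈ 0.826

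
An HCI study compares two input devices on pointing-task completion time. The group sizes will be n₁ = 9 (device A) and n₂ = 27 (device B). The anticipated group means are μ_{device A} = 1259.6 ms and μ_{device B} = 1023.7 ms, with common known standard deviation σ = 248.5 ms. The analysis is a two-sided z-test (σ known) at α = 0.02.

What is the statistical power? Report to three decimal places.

Power ≈ 0.556

Standardized effect: d = |μ_{device A} − μ_{device B}| / σ = |1259.6 − 1023.7| / 248.5 = 0.9493
Noncentrality parameter: δ = d / √(1/n₁ + 1/n₂) = 0.9493 / √(1/9 + 1/27) = 2.4663
Critical value for a two-sided test at α = 0.02: z_{α/2} = 2.326.
Power = Φ(δ − 2.326) + Φ(−δ − 2.326) = Φ(0.140) + Φ(-4.793) = 0.5557 + 0.0000 = 0.5557.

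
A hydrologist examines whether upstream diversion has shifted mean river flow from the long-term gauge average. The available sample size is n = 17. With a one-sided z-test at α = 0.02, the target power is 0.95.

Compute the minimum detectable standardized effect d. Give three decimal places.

d ≈ 0.897

Need Φ(δ − 2.054) = 0.95, so δ = 2.054 + 1.645 = 3.699.
δ = d·√n ⇒ d = δ/√n = 3.699/√17 = 0.8970.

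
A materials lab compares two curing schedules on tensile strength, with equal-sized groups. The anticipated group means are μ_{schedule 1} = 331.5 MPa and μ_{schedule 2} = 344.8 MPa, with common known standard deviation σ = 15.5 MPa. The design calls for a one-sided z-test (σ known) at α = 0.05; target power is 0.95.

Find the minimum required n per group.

Standardized effect: d = |μ_{schedule 1} − μ_{schedule 2}| / σ = |331.5 − 344.8| / 15.5 = 0.8581
Set Φ(δ − 1.645) = 0.95; then δ − 1.645 = Φ⁻¹(0.95) = 1.645, giving δ = 3.290.
δ = d·√(n/2) ⇒ n = 2(δ/d)² = 2 × (3.290 / 0.8581)² = 29.40.
Round up to the next whole unit.

n = 30 per group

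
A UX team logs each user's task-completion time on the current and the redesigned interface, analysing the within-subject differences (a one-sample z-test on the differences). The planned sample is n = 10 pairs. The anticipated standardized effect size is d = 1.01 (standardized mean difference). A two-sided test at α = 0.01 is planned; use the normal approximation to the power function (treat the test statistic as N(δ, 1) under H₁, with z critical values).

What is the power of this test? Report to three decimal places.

Power ≈ 0.732

Noncentrality parameter: δ = d·√n = 1.01 × √10 = 3.1939
Critical value for a two-sided test at α = 0.01: z_{α/2} = 2.576.
Power = Φ(δ − 2.576) + Φ(−δ − 2.576) = Φ(0.618) + Φ(-5.770) = 0.7317 + 0.0000 = 0.7317.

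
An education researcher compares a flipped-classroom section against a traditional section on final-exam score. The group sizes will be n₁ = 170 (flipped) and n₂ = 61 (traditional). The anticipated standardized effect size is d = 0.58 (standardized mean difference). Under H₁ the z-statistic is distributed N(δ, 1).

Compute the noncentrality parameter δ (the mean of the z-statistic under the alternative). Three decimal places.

δ ≈ 3.886

δ = d / √(1/n₁ + 1/n₂) = 0.58 / √(1/170 + 1/61) = 3.8861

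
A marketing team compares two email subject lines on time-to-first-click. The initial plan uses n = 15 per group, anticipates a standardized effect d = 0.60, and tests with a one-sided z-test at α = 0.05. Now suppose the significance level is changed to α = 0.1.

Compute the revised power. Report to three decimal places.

δ = d·√(n/2) = 0.60 × √(15/2) = 1.6432 (unchanged). New critical value: z_{0.1} = 1.282.
Revised power = P(Z > 1.282 − δ) = Φ(0.362) = 0.6412.

Power ≈ 0.641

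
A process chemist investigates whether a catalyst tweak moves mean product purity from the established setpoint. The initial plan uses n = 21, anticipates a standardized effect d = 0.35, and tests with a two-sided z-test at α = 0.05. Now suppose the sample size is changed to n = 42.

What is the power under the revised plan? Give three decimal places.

With n = 42: δ = d·√n = 0.35 × √42 = 2.2683. Critical value z_{0.025} = 1.960.
Revised power = Φ(δ − 1.960) + Φ(−δ − 1.960) = Φ(0.308) + Φ(-4.228) = 0.6211 + 0.0000 = 0.6211.

Power ≈ 0.621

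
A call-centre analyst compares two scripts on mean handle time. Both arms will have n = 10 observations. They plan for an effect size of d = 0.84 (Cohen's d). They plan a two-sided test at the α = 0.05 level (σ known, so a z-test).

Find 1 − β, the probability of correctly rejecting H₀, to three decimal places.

Power ≈ 0.468

Noncentrality parameter: δ = d·√(n/2) = 0.84 × √(10/2) = 1.8783
Critical value for a two-sided test at α = 0.05: z_{α/2} = 1.960.
Power = Φ(δ − 1.960) + Φ(−δ − 1.960) = Φ(-0.082) + Φ(-3.838) = 0.4675 + 0.0001 = 0.4675.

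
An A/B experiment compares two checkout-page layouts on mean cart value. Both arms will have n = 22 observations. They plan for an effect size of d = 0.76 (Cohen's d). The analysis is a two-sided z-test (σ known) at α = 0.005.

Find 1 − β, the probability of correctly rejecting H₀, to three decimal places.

Power ≈ 0.387

Noncentrality parameter: δ = d·√(n/2) = 0.76 × √(22/2) = 2.5206
Two-sided α = 0.005 → critical value z_{0.0025} = 2.807.
Power = Φ(δ − 2.807) + Φ(−δ − 2.807) = Φ(-0.286) + Φ(-5.328) = 0.3873 + 0.0000 = 0.3873.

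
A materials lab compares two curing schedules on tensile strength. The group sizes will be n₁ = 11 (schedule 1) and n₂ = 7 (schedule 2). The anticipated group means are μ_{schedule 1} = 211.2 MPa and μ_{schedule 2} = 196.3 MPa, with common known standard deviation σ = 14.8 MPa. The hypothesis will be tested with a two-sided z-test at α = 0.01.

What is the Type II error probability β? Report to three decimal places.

β ≈ 0.689

Standardized effect: d = |μ_{schedule 1} − μ_{schedule 2}| / σ = |211.2 − 196.3| / 14.8 = 1.0068
Noncentrality parameter: λ = d / √(1/n₁ + 1/n₂) = 1.0068 / √(1/11 + 1/7) = 2.0823
Two-sided α = 0.01 → critical value z_{0.005} = 2.576.
Power = Φ(λ − 2.576) + Φ(−λ − 2.576) = Φ(-0.494) + Φ(-4.658) = 0.3108 + 0.0000 = 0.3108.
Type II error: β = 1 − power = 1 − 0.3108 = 0.6892.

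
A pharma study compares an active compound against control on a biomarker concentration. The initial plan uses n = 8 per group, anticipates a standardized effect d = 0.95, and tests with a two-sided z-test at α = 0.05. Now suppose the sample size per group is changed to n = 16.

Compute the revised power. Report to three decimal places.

Power ≈ 0.766

With n = 16 per group: δ = d·√(n/2) = 0.95 × √(16/2) = 2.6870. Critical value z_{0.025} = 1.960.
Revised power = Φ(δ − 1.960) + Φ(−δ − 1.960) = Φ(0.727) + Φ(-4.647) = 0.7664 + 0.0000 = 0.7664.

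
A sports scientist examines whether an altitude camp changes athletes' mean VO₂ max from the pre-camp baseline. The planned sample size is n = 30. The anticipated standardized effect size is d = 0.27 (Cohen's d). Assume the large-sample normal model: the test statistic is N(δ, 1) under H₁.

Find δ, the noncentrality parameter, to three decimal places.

δ = d·√n = 0.27 × √30 = 1.4789

δ ≈ 1.479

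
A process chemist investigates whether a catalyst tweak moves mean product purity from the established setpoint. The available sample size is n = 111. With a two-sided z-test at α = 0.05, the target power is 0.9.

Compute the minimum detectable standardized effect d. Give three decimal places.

Required noncentrality: δ = z_{0.025} + z_{0.10} = 1.960 + 1.282 = 3.242.
(Lower-tail contribution to power is negligible for δ > 0.)
δ = d·√n ⇒ d = δ/√n = 3.242/√111 = 0.3077.

d ≈ 0.308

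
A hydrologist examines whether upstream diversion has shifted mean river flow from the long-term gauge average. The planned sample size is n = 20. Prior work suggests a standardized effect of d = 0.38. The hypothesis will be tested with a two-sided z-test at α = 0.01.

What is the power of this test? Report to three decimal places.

Power ≈ 0.190

Noncentrality parameter: δ = d·√n = 0.38 × √20 = 1.6994
Two-sided α = 0.01 → critical value z_{0.005} = 2.576.
Power = Φ(δ − 2.576) + Φ(−δ − 2.576) = Φ(-0.876) + Φ(-4.275) = 0.1904 + 0.0000 = 0.1904.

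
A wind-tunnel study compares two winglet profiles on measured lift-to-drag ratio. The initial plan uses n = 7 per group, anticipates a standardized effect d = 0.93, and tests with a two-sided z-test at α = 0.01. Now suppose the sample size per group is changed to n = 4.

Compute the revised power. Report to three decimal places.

Power ≈ 0.104

With n = 4 per group: δ = d·√(n/2) = 0.93 × √(4/2) = 1.3152. Critical value z_{0.005} = 2.576.
Revised power = Φ(δ − 2.576) + Φ(−δ − 2.576) = Φ(-1.261) + Φ(-3.891) = 0.1037 + 0.0000 = 0.1038.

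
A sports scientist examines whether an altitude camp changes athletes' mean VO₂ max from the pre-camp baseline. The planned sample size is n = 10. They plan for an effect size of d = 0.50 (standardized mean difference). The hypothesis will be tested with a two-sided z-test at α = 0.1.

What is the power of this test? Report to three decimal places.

Noncentrality parameter: δ = d·√n = 0.50 × √10 = 1.5811
Two-sided α = 0.1 → critical value z_{0.05} = 1.645.
Power = Φ(δ − 1.645) + Φ(−δ − 1.645) = Φ(-0.064) + Φ(-3.226) = 0.4746 + 0.0006 = 0.4752.

Power ≈ 0.475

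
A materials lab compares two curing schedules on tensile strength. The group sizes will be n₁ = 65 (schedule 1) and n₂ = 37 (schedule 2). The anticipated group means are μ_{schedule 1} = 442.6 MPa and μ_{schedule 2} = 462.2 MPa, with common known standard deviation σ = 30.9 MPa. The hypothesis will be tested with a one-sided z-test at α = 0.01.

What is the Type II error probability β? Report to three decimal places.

Standardized effect: d = |μ_{schedule 1} − μ_{schedule 2}| / σ = |442.6 − 462.2| / 30.9 = 0.6343
Noncentrality parameter: δ = d / √(1/n₁ + 1/n₂) = 0.6343 / √(1/65 + 1/37) = 3.0800
One-sided α = 0.01 → critical value z_{0.01} = 2.326.
Power = Φ(δ − 2.326) = Φ(0.754) = 0.7745.
Type II error: β = 1 − power = 1 − 0.7745 = 0.2255.

β ≈ 0.226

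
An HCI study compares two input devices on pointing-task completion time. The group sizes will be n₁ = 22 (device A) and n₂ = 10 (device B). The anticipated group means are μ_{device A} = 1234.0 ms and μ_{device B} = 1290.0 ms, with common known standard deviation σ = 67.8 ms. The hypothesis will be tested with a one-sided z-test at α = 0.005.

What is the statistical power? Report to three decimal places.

Power ≈ 0.341

Standardized effect: d = |μ_{device A} − μ_{device B}| / σ = |1234.0 − 1290.0| / 67.8 = 0.8260
Noncentrality parameter: δ = d / √(1/n₁ + 1/n₂) = 0.8260 / √(1/22 + 1/10) = 2.1657
One-sided α = 0.005 → critical value z_{0.005} = 2.576.
Power = Φ(δ − 2.576) = Φ(-0.410) = 0.3408.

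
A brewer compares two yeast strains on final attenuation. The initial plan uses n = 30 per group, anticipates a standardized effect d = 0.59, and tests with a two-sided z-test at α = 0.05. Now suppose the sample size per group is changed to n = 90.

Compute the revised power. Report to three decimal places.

Power ≈ 0.977

With n = 90 per group: δ = d·√(n/2) = 0.59 × √(90/2) = 3.9578. Critical value z_{0.025} = 1.960.
Revised power = Φ(δ − 1.960) + Φ(−δ − 1.960) = Φ(1.998) + Φ(-5.918) = 0.9771 + 0.0000 = 0.9771.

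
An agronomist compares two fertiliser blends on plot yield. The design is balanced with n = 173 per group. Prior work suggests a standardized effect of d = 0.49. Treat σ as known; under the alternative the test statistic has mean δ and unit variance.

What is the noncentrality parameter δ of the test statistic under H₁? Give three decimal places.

δ ≈ 4.557

The noncentrality parameter scales effect size by the design's sample-size factor: δ = d·√(n/2) = 0.49 × √(173/2) = 4.5573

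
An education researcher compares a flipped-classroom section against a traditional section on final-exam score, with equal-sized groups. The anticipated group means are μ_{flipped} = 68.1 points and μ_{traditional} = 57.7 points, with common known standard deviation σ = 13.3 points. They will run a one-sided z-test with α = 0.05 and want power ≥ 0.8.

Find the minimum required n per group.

n = 21 per group

Standardized effect: d = |μ_{flipped} − μ_{traditional}| / σ = |68.1 − 57.7| / 13.3 = 0.7820
Set Φ(δ − 1.645) = 0.8; then δ − 1.645 = Φ⁻¹(0.8) = 0.842, giving δ = 2.486.
δ = d·√(n/2) ⇒ n = 2(δ/d)² = 2 × (2.486 / 0.7820)² = 20.22.
Round up to the next whole unit.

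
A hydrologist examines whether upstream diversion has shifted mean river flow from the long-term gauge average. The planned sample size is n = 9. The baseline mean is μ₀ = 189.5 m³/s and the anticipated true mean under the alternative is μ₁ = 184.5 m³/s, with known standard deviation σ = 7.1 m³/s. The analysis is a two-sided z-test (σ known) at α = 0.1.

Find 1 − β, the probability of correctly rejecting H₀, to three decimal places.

Power ≈ 0.680

Standardized effect: d = |μ₁ − μ₀| / σ = |184.5 − 189.5| / 7.1 = 0.7042
Noncentrality parameter: δ = d·√n = 0.7042 × √9 = 2.1127
Critical value for a two-sided test at α = 0.1: z_{α/2} = 1.645.
Power = Φ(δ − 1.645) + Φ(−δ − 1.645) = Φ(0.468) + Φ(-3.758) = 0.6800 + 0.0001 = 0.6801.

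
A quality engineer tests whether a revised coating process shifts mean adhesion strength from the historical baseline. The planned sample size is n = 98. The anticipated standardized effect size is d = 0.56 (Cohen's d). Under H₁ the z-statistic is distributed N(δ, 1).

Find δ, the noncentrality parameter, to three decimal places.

δ ≈ 5.544

The noncentrality parameter scales effect size by the design's sample-size factor: δ = d·√n = 0.56 × √98 = 5.5437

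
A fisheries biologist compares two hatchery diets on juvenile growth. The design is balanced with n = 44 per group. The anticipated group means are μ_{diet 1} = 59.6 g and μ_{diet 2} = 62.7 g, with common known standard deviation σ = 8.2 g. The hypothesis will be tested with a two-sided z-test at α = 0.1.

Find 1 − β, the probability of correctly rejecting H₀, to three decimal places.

Standardized effect: d = |μ_{diet 1} − μ_{diet 2}| / σ = |59.6 − 62.7| / 8.2 = 0.3780
Noncentrality parameter: δ = d·√(n/2) = 0.3780 × √(44/2) = 1.7732
Critical value for a two-sided test at α = 0.1: z_{α/2} = 1.645.
Power = Φ(δ − 1.645) + Φ(−δ − 1.645) = Φ(0.128) + Φ(-3.418) = 0.5511 + 0.0003 = 0.5514.

Power ≈ 0.551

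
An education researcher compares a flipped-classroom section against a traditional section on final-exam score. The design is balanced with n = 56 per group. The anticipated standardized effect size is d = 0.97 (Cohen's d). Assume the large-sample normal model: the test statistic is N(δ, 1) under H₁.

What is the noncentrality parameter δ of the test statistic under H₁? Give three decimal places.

δ ≈ 5.133

The noncentrality parameter scales effect size by the design's sample-size factor: δ = d·√(n/2) = 0.97 × √(56/2) = 5.1328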